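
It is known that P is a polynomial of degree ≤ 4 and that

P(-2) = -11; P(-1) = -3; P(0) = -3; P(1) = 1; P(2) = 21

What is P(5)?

Write P(t) = at^4 + bt³ + ct² + dt + e; the 5 given values yield a linear system in the 5 coefficients.
Solving, the leading coefficient vanishes, and P(t) = 2t³ + 2t² - 3.
Then P(5) = 297.

297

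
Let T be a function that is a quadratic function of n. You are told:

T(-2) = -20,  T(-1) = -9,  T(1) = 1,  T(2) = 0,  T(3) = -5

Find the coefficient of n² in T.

-2

Write T(n) = an² + bn + c; the 5 given values yield a linear system in the 3 coefficients.
Solving, T(n) = -2n² + 5n - 2.
The coefficient of n² is -2.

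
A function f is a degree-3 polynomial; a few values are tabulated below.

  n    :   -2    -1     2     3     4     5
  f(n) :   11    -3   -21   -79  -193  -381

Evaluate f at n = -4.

Write f(n) = an³ + bn² + cn + d; the 6 given values yield a linear system in the 4 coefficients.
Solving, f(n) = -3n³ - n² + 4n - 1.
Then f(-4) = 159.

159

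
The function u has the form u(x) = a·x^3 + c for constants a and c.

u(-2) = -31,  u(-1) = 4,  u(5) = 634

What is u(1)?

14

From u(-2) = -31 and u(-1) = 4: -8a + c = -31 and -1a + c = 4.
Subtracting: 7a = 35, so a = 5; then c = -31 − 5·(-8) = 9.
So u(x) = 5x³ + 9, and u(1) = 14.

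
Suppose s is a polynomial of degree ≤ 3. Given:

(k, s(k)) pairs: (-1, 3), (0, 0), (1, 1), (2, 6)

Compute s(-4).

First differences: -3, 1, 5. Second differences: 4, 4.
Level-2 differences are constant, so s has degree 2.
Fitting a degree-2 polynomial gives s(k) = 2k² - k.
Then s(-4) = 36.

36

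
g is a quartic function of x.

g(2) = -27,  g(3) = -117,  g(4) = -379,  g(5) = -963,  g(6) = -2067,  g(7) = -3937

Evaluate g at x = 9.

-11199

First differences: -90, -262, -584, -1104, -1870. Second differences: -172, -322, -520, -766. Third differences: -150, -198, -246. Fourth differences: -48, -48.
Level-4 differences are constant, so g has degree 4.
Fitting a degree-4 polynomial gives g(x) = -2x^4 + 3x³ - 3x² - 2x - 3.
Then g(9) = -11199.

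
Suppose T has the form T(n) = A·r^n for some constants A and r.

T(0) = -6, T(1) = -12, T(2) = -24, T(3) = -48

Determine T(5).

-192

Consecutive ratio: -12/(-6) = 2, and -24/(-12) = 2, so r = 2.
Then A·2^0 = -6 gives A = -6, and T(n) = -6·2^n.
T(5) = -6·2^5 = -192.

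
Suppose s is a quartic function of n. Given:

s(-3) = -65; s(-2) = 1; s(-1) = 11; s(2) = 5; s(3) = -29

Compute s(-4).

-253

Write s(n) = an^4 + bn³ + cn² + dn + e; the 5 given values yield a linear system in the 5 coefficients.
Solving, s(n) = -n^4 + n³ + 3n² - 3n + 7.
Then s(-4) = -253.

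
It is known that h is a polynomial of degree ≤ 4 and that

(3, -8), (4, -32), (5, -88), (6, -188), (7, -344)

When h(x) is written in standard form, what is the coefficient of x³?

-2

First differences: -24, -56, -100, -156. Second differences: -32, -44, -56. Third differences: -12, -12.
Level-3 differences are constant, so h has degree 3.
Fitting a degree-3 polynomial gives h(x) = -2x³ + 8x² - 6x - 8.
The coefficient of x³ is -2.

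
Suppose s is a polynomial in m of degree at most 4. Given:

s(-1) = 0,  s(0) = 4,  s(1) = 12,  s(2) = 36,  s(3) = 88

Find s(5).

324

Write s(m) = am^4 + bm³ + cm² + dm + e; the 5 given values yield a linear system in the 5 coefficients.
Solving, the leading coefficient vanishes, and s(m) = 2m³ + 2m² + 4m + 4.
Then s(5) = 324.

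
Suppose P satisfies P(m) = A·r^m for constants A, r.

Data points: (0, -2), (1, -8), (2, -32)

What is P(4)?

Consecutive ratio: -8/(-2) = 4, and -32/(-8) = 4, so r = 4.
Then A·4^0 = -2 gives A = -2, and P(m) = -2·4^m.
P(4) = -2·4^4 = -512.

-512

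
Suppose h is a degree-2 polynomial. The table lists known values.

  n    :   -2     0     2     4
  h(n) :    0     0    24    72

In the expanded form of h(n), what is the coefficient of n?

Write h(n) = an² + bn + c; the 4 given values yield a linear system in the 3 coefficients.
Solving, h(n) = 3n² + 6n.
The coefficient of n is 6.

6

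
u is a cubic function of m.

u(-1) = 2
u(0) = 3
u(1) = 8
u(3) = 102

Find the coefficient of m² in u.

Write u(m) = am³ + bm² + cm + d; the 4 given values yield a linear system in the 4 coefficients.
Solving, u(m) = 3m³ + 2m² + 3.
The coefficient of m² is 2.

2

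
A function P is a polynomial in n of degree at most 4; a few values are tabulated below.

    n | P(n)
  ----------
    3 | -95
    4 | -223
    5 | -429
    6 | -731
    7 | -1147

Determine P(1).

First differences: -128, -206, -302, -416. Second differences: -78, -96, -114. Third differences: -18, -18.
Level-3 differences are constant, so P has degree 3.
Fitting a degree-3 polynomial gives P(n) = -3n³ - 3n² + 4n + 1.
Then P(1) = -1.

-1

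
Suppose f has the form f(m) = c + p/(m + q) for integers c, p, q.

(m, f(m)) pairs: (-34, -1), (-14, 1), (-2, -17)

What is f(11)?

(f(m) − c)(m + q) = p for each data point; the three points give a linear system in c and q, then p follows.
Solving: c = -2, q = 4, p = -30, so f(m) = -2 − 30/(m + 4).
Then f(11) = -2 − 30/15 = -4.

-4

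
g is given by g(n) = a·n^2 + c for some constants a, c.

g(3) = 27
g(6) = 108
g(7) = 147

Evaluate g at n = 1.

3

From g(3) = 27 and g(6) = 108: 9a + c = 27 and 36a + c = 108.
Subtracting: 27a = 81, so a = 3; then c = 27 − 3·9 = 0.
So g(n) = 3n² + 0, and g(1) = 3.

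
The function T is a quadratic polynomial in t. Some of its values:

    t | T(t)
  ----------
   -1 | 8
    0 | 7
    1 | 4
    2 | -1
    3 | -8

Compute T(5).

-28

First differences: -1, -3, -5, -7. Second differences: -2, -2, -2.
Level-2 differences are constant, so T has degree 2.
Fitting a degree-2 polynomial gives T(t) = -t² - 2t + 7.
Then T(5) = -28.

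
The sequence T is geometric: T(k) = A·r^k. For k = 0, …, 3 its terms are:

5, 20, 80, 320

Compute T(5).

5120

Consecutive ratio: 20/5 = 4, and 80/20 = 4, so r = 4.
Then A·4^0 = 5 gives A = 5, and T(k) = 5·4^k.
T(5) = 5·4^5 = 5120.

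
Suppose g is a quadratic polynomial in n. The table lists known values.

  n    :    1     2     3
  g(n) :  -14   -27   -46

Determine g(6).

Write g(n) = an² + bn + c; the 3 given values yield a linear system in the 3 coefficients.
Solving, g(n) = -3n² - 4n - 7.
Then g(6) = -139.

-139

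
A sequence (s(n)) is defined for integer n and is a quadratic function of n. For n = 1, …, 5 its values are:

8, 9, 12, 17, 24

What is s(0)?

9

First differences: 1, 3, 5, 7. Second differences: 2, 2, 2.
Level-2 differences are constant, so s has degree 2.
Fitting a degree-2 polynomial gives s(n) = n² - 2n + 9.
The constant term is s(0) = 9.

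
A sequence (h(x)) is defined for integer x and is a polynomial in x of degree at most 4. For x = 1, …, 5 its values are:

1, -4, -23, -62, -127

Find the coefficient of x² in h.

First differences: -5, -19, -39, -65. Second differences: -14, -20, -26. Third differences: -6, -6.
Level-3 differences are constant, so h has degree 3.
Fitting a degree-3 polynomial gives h(x) = -x³ - x² + 5x - 2.
The coefficient of x² is -1.

-1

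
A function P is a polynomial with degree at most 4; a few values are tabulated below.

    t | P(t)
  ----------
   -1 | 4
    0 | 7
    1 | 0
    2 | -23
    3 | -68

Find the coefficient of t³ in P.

-1

First differences: 3, -7, -23, -45. Second differences: -10, -16, -22. Third differences: -6, -6.
Level-3 differences are constant, so P has degree 3.
Fitting a degree-3 polynomial gives P(t) = -t³ - 5t² - t + 7.
The coefficient of t³ is -1.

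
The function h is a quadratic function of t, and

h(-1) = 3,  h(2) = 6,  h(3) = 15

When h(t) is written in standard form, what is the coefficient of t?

Write h(t) = at² + bt + c; the 3 given values yield a linear system in the 3 coefficients.
Solving, h(t) = 2t² - t.
The coefficient of t is -1.

-1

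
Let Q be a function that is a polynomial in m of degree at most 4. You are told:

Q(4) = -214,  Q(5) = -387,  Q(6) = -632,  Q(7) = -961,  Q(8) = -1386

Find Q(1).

-7

First differences: -173, -245, -329, -425. Second differences: -72, -84, -96. Third differences: -12, -12.
Level-3 differences are constant, so Q has degree 3.
Fitting a degree-3 polynomial gives Q(m) = -2m³ - 6m² + 3m - 2.
Then Q(1) = -7.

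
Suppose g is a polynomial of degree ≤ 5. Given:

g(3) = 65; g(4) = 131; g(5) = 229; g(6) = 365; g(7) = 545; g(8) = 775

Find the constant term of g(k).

-1

First differences: 66, 98, 136, 180, 230. Second differences: 32, 38, 44, 50. Third differences: 6, 6, 6.
Level-3 differences are constant, so g has degree 3.
Fitting a degree-3 polynomial gives g(k) = k³ + 4k² + k - 1.
The constant term is g(0) = -1.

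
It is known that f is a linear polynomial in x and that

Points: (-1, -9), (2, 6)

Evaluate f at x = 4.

Write f(x) = ax + b; the 2 given values yield a linear system in the 2 coefficients.
Solving, f(x) = 5x - 4.
Then f(4) = 16.

16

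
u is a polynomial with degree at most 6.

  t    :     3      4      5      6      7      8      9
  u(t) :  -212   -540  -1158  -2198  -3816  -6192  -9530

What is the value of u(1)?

-18

Write u(t) = at^6 + bt^5 + ct^4 + dt³ + et² + pt + q; the 7 given values yield a linear system in the 7 coefficients.
Solving, the top 2 coefficients vanish, and u(t) = -t^4 - 4t³ - 5t - 8.
Then u(1) = -18.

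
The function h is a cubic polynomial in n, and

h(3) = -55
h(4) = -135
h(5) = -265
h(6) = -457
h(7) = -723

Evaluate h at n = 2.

First differences: -80, -130, -192, -266. Second differences: -50, -62, -74. Third differences: -12, -12.
Level-3 differences are constant, so h has degree 3.
Fitting a degree-3 polynomial gives h(n) = -2n³ - n² + n + 5.
Then h(2) = -13.

-13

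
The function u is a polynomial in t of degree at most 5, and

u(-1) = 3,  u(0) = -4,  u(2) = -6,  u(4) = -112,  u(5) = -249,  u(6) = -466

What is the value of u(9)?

Write u(t) = at^5 + bt^4 + ct³ + dt² + et + p; the 6 given values yield a linear system in the 6 coefficients.
Solving, the top 2 coefficients vanish, and u(t) = -3t³ + 5t² + t - 4.
Then u(9) = -1777.

-1777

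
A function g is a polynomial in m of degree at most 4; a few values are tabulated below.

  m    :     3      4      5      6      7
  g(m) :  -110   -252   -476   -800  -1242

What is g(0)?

First differences: -142, -224, -324, -442. Second differences: -82, -100, -118. Third differences: -18, -18.
Level-3 differences are constant, so g has degree 3.
Fitting a degree-3 polynomial gives g(m) = -3m³ - 5m² + 4m + 4.
Then g(0) = 4.

4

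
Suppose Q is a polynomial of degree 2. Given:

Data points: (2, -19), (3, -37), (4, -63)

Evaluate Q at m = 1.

-9

Write Q(m) = am² + bm + c; the 3 given values yield a linear system in the 3 coefficients.
Solving, Q(m) = -4m² + 2m - 7.
Then Q(1) = -9.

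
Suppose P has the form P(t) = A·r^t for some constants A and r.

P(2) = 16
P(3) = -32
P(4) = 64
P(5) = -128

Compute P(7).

Consecutive ratio: -32/16 = -2, and 64/(-32) = -2, so r = -2.
Then A·(-2)^2 = 16 gives A = 4, and P(t) = 4·(-2)^t.
P(7) = 4·(-2)^7 = -512.

-512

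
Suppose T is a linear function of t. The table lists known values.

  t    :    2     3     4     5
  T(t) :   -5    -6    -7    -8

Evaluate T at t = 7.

First differences: -1, -1, -1.
Level-1 differences are constant, so T has degree 1.
Fitting a degree-1 polynomial gives T(t) = -t - 3.
Then T(7) = -10.

-10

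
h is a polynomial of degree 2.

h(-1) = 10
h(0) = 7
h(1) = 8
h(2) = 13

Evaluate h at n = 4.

35

First differences: -3, 1, 5. Second differences: 4, 4.
Level-2 differences are constant, so h has degree 2.
Fitting a degree-2 polynomial gives h(n) = 2n² - n + 7.
Then h(4) = 35.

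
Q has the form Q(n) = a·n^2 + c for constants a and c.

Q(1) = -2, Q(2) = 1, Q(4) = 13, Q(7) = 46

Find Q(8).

From Q(1) = -2 and Q(2) = 1: 1a + c = -2 and 4a + c = 1.
Subtracting: 3a = 3, so a = 1; then c = -2 − 1·1 = -3.
So Q(n) = 1n² − 3, and Q(8) = 61.

61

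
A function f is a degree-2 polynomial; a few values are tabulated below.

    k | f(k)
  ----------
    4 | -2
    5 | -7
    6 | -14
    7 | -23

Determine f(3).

First differences: -5, -7, -9. Second differences: -2, -2.
Level-2 differences are constant, so f has degree 2.
Fitting a degree-2 polynomial gives f(k) = -k² + 4k - 2.
Then f(3) = 1.

1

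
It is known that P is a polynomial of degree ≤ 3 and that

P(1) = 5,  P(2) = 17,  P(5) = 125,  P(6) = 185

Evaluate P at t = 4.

Write P(t) = at³ + bt² + ct + d; the 4 given values yield a linear system in the 4 coefficients.
Solving, the leading coefficient vanishes, and P(t) = 6t² - 6t + 5.
Then P(4) = 77.

77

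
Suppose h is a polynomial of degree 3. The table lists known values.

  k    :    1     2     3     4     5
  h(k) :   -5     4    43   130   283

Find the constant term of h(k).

First differences: 9, 39, 87, 153. Second differences: 30, 48, 66. Third differences: 18, 18.
Level-3 differences are constant, so h has degree 3.
Fitting a degree-3 polynomial gives h(k) = 3k³ - 3k² - 3k - 2.
The constant term is h(0) = -2.

-2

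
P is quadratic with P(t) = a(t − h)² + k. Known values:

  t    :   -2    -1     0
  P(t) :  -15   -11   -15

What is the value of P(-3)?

First differences 4, -4; second difference -8 = 2a, so a = -4.
Expanding, the t-coefficient is −2ah = 8h; matching it to the data gives h = -1, and then k = -11.
So P(t) = -4(t + 1)² − 11.
P(-3) = -4·(-2)² − 11 = -27.

-27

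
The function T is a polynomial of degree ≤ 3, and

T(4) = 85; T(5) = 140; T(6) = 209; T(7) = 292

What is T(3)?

44

Write T(m) = am³ + bm² + cm + d; the 4 given values yield a linear system in the 4 coefficients.
Solving, the leading coefficient vanishes, and T(m) = 7m² - 8m + 5.
Then T(3) = 44.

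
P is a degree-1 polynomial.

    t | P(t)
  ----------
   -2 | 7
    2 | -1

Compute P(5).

-7

Write P(t) = at + b; the 2 given values yield a linear system in the 2 coefficients.
Solving, P(t) = -2t + 3.
Then P(5) = -7.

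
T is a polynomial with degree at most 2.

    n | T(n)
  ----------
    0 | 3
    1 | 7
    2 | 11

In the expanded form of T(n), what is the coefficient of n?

4

Write T(n) = an² + bn + c; the 3 given values yield a linear system in the 3 coefficients.
Solving, the leading coefficient vanishes, and T(n) = 4n + 3.
The coefficient of n is 4.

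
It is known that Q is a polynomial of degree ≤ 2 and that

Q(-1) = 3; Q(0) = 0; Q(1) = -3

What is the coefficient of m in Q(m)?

-3

Write Q(m) = am² + bm + c; the 3 given values yield a linear system in the 3 coefficients.
Solving, the leading coefficient vanishes, and Q(m) = -3m.
The coefficient of m is -3.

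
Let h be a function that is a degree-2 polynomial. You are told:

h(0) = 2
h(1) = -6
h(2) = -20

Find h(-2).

0

Write h(x) = ax² + bx + c; the 3 given values yield a linear system in the 3 coefficients.
Solving, h(x) = -3x² - 5x + 2.
Then h(-2) = 0.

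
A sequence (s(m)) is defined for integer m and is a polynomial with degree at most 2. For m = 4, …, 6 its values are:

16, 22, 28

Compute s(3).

Write s(m) = am² + bm + c; the 3 given values yield a linear system in the 3 coefficients.
Solving, the leading coefficient vanishes, and s(m) = 6m - 8.
Then s(3) = 10.

10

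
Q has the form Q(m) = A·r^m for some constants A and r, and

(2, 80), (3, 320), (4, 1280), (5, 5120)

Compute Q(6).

Consecutive ratio: 320/80 = 4, and 1280/320 = 4, so r = 4.
Then A·4^2 = 80 gives A = 5, and Q(m) = 5·4^m.
Q(6) = 5·4^6 = 20480.

20480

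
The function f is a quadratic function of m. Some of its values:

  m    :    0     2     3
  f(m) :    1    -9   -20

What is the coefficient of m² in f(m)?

Write f(m) = am² + bm + c; the 3 given values yield a linear system in the 3 coefficients.
Solving, f(m) = -2m² - m + 1.
The coefficient of m² is -2.

-2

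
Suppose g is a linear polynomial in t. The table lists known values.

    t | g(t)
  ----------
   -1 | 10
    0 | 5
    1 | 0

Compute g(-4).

Write g(t) = at + b; the 3 given values yield a linear system in the 2 coefficients.
Solving, g(t) = -5t + 5.
Then g(-4) = 25.

25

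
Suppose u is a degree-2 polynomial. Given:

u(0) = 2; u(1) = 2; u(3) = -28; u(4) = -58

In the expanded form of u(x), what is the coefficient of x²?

Write u(x) = ax² + bx + c; the 4 given values yield a linear system in the 3 coefficients.
Solving, u(x) = -5x² + 5x + 2.
The coefficient of x² is -5.

-5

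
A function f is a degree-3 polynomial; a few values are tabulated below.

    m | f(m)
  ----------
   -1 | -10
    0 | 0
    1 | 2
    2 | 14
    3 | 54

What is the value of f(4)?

Write f(m) = am³ + bm² + cm + d; the 5 given values yield a linear system in the 4 coefficients.
Solving, f(m) = 3m³ - 4m² + 3m.
Then f(4) = 140.

140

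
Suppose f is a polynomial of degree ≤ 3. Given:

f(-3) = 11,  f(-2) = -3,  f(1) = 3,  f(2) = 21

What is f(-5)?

Write f(k) = ak³ + bk² + ck + d; the 4 given values yield a linear system in the 4 coefficients.
Solving, the leading coefficient vanishes, and f(k) = 4k² + 6k - 7.
Then f(-5) = 63.

63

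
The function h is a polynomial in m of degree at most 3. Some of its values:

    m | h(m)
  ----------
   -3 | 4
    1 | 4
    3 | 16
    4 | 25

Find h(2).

Write h(m) = am³ + bm² + cm + d; the 4 given values yield a linear system in the 4 coefficients.
Solving, the leading coefficient vanishes, and h(m) = m² + 2m + 1.
Then h(2) = 9.

9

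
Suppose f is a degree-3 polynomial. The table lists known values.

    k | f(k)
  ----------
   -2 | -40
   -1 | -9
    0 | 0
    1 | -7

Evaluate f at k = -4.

Write f(k) = ak³ + bk² + ck + d; the 4 given values yield a linear system in the 4 coefficients.
Solving, f(k) = k³ - 8k².
Then f(-4) = -192.

-192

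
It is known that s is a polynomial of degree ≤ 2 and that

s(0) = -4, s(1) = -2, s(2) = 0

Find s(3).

2

First differences: 2, 2.
Level-1 differences are constant, so s has degree 1.
Fitting a degree-1 polynomial gives s(x) = 2x - 4.
Then s(3) = 2.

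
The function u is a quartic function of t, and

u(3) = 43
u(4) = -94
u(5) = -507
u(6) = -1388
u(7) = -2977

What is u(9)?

-9479

Write u(t) = at^4 + bt³ + ct² + dt + e; the 5 given values yield a linear system in the 5 coefficients.
Solving, u(t) = -2t^4 + 4t³ + 8t² + 9t - 2.
Then u(9) = -9479.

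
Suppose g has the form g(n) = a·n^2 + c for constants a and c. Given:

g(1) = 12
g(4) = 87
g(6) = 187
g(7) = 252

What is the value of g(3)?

52

From g(1) = 12 and g(4) = 87: 1a + c = 12 and 16a + c = 87.
Subtracting: 15a = 75, so a = 5; then c = 12 − 5·1 = 7.
So g(n) = 5n² + 7, and g(3) = 52.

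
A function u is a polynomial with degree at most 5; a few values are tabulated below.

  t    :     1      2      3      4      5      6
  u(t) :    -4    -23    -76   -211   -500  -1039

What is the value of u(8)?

First differences: -19, -53, -135, -289, -539. Second differences: -34, -82, -154, -250. Third differences: -48, -72, -96. Fourth differences: -24, -24.
Level-4 differences are constant, so u has degree 4.
Fitting a degree-4 polynomial gives u(t) = -t^4 + 2t³ - 4t² - 6t + 5.
Then u(8) = -3371.

-3371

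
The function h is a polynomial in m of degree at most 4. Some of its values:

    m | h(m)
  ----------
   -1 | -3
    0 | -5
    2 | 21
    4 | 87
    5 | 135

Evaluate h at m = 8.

339

Write h(m) = am^4 + bm³ + cm² + dm + e; the 5 given values yield a linear system in the 5 coefficients.
Solving, the top 2 coefficients vanish, and h(m) = 5m² + 3m - 5.
Then h(8) = 339.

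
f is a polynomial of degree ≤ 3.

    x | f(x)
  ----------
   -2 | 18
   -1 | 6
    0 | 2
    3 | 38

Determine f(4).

66

Write f(x) = ax³ + bx² + cx + d; the 4 given values yield a linear system in the 4 coefficients.
Solving, the leading coefficient vanishes, and f(x) = 4x² + 2.
Then f(4) = 66.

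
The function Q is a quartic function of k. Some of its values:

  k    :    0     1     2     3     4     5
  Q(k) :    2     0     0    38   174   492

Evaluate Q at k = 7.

First differences: -2, 0, 38, 136, 318. Second differences: 2, 38, 98, 182. Third differences: 36, 60, 84. Fourth differences: 24, 24.
Level-4 differences are constant, so Q has degree 4.
Fitting a degree-4 polynomial gives Q(k) = k^4 - 6k² + 3k + 2.
Then Q(7) = 2130.

2130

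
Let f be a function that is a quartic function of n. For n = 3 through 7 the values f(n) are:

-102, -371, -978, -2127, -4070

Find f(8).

-7107

Write f(n) = an^4 + bn³ + cn² + dn + e; the 5 given values yield a linear system in the 5 coefficients.
Solving, f(n) = -2n^4 + 2n³ + n² - 3.
Then f(8) = -7107.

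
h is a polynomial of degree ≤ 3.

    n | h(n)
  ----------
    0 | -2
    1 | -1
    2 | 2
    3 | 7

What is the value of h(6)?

34

First differences: 1, 3, 5. Second differences: 2, 2.
Level-2 differences are constant, so h has degree 2.
Fitting a degree-2 polynomial gives h(n) = n² - 2.
Then h(6) = 34.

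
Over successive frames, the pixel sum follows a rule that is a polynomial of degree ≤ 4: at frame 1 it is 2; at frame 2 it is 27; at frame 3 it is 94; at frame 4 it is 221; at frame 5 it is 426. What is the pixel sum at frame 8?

1689

Write the value at t as T(t).
Write T(t) = at^4 + bt³ + ct² + dt + e; the 5 given values yield a linear system in the 5 coefficients.
Solving, the leading coefficient vanishes, and T(t) = 3t³ + 3t² - 5t + 1.
Then T(8) = 1689.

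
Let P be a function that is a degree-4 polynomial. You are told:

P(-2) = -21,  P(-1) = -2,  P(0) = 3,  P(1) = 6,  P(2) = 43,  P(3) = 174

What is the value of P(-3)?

First differences: 19, 5, 3, 37, 131. Second differences: -14, -2, 34, 94. Third differences: 12, 36, 60. Fourth differences: 24, 24.
Level-4 differences are constant, so P has degree 4.
Fitting a degree-4 polynomial gives P(k) = k^4 + 4k³ - 2k² + 3.
Then P(-3) = -42.

-42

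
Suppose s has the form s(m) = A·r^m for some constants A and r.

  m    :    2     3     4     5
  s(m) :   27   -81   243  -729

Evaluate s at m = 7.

Consecutive ratio: -81/27 = -3, and 243/(-81) = -3, so r = -3.
Then A·(-3)^2 = 27 gives A = 3, and s(m) = 3·(-3)^m.
s(7) = 3·(-3)^7 = -6561.

-6561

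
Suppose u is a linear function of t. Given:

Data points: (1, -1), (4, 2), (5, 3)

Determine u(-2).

-4

Write u(t) = at + b; the 3 given values yield a linear system in the 2 coefficients.
Solving, u(t) = t - 2.
Then u(-2) = -4.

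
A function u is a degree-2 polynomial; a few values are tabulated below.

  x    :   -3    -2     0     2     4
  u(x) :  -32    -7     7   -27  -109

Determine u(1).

Write u(x) = ax² + bx + c; the 5 given values yield a linear system in the 3 coefficients.
Solving, u(x) = -6x² - 5x + 7.
Then u(1) = -4.

-4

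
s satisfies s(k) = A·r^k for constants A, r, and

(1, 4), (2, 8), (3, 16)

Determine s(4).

Consecutive ratio: 8/4 = 2, and 16/8 = 2, so r = 2.
Then A·2^1 = 4 gives A = 2, and s(k) = 2·2^k.
s(4) = 2·2^4 = 32.

32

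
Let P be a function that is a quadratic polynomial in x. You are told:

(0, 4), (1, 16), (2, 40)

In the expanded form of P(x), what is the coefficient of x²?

6

Write P(x) = ax² + bx + c; the 3 given values yield a linear system in the 3 coefficients.
Solving, P(x) = 6x² + 6x + 4.
The coefficient of x² is 6.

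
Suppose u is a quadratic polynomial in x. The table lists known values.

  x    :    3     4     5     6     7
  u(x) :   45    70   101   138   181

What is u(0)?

First differences: 25, 31, 37, 43. Second differences: 6, 6, 6.
Level-2 differences are constant, so u has degree 2.
Fitting a degree-2 polynomial gives u(x) = 3x² + 4x + 6.
The constant term is u(0) = 6.

6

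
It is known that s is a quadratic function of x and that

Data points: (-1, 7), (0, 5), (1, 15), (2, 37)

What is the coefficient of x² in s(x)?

6

First differences: -2, 10, 22. Second differences: 12, 12.
Level-2 differences are constant, so s has degree 2.
Fitting a degree-2 polynomial gives s(x) = 6x² + 4x + 5.
The coefficient of x² is 6.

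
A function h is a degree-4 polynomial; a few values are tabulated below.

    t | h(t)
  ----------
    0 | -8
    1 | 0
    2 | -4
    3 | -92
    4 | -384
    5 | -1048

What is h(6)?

First differences: 8, -4, -88, -292, -664. Second differences: -12, -84, -204, -372. Third differences: -72, -120, -168. Fourth differences: -48, -48.
Level-4 differences are constant, so h has degree 4.
Fitting a degree-4 polynomial gives h(t) = -2t^4 + 8t² + 2t - 8.
Then h(6) = -2300.

-2300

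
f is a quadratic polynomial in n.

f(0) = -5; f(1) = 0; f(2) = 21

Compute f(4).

Write f(n) = an² + bn + c; the 3 given values yield a linear system in the 3 coefficients.
Solving, f(n) = 8n² - 3n - 5.
Then f(4) = 111.

111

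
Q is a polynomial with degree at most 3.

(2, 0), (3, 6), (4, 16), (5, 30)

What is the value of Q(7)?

70

First differences: 6, 10, 14. Second differences: 4, 4.
Level-2 differences are constant, so Q has degree 2.
Fitting a degree-2 polynomial gives Q(k) = 2k² - 4k.
Then Q(7) = 70.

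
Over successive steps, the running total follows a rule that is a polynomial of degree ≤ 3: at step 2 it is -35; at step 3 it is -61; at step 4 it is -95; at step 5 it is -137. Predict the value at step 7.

-245

Write the value at m as u(m).
First differences: -26, -34, -42. Second differences: -8, -8.
Level-2 differences are constant, so u has degree 2.
Fitting a degree-2 polynomial gives u(m) = -4m² - 6m - 7.
Then u(7) = -245.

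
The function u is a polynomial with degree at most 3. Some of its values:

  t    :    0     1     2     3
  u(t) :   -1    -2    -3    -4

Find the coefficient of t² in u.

0

First differences: -1, -1, -1.
Level-1 differences are constant, so u has degree 1.
Fitting a degree-1 polynomial gives u(t) = -t - 1.
The coefficient of t² is 0.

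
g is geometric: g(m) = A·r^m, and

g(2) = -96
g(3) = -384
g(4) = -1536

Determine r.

4

Consecutive ratio: -384/(-96) = 4, and -1536/(-384) = 4, so r = 4.
Then A·4^2 = -96 gives A = -6, and g(m) = -6·4^m.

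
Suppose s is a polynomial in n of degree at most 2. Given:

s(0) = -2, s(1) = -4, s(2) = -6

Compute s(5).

First differences: -2, -2.
Level-1 differences are constant, so s has degree 1.
Fitting a degree-1 polynomial gives s(n) = -2n - 2.
Then s(5) = -12.

-12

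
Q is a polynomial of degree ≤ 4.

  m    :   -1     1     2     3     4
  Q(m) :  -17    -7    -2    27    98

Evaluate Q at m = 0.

-6

Write Q(m) = am^4 + bm³ + cm² + dm + e; the 5 given values yield a linear system in the 5 coefficients.
Solving, the leading coefficient vanishes, and Q(m) = 3m³ - 6m² + 2m - 6.
Then Q(0) = -6.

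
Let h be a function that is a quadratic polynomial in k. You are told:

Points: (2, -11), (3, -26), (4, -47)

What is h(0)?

1

Write h(k) = ak² + bk + c; the 3 given values yield a linear system in the 3 coefficients.
Solving, h(k) = -3k² + 1.
Then h(0) = 1.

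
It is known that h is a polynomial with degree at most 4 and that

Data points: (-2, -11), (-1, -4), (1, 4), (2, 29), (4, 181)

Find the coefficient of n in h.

Write h(n) = an^4 + bn³ + cn² + dn + e; the 5 given values yield a linear system in the 5 coefficients.
Solving, the leading coefficient vanishes, and h(n) = 2n³ + 3n² + 2n - 3.
The coefficient of n is 2.

2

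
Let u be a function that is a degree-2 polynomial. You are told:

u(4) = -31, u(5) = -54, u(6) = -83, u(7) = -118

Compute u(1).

Write u(n) = an² + bn + c; the 4 given values yield a linear system in the 3 coefficients.
Solving, u(n) = -3n² + 4n + 1.
Then u(1) = 2.

2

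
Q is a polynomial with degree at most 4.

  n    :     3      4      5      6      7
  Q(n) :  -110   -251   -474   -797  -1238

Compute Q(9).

Write Q(n) = an^4 + bn³ + cn² + dn + e; the 5 given values yield a linear system in the 5 coefficients.
Solving, the leading coefficient vanishes, and Q(n) = -3n³ - 5n² + 5n + 1.
Then Q(9) = -2546.

-2546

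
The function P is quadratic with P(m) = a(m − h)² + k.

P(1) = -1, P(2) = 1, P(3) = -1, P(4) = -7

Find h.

First differences 2, -2, -6; second difference -4 = 2a, so a = -2.
Expanding, the m-coefficient is −2ah = 4h; matching it to the data gives h = 2, and then k = 1.
So P(m) = -2(m − 2)² + 1.
Hence h = 2.

2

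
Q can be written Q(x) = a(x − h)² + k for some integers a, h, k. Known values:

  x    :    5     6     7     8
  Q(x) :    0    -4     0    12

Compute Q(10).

60

First differences -4, 4, 12; second difference 8 = 2a, so a = 4.
Expanding, the x-coefficient is −2ah = -8h; matching it to the data gives h = 6, and then k = -4.
So Q(x) = 4(x − 6)² − 4.
Q(10) = 4·4² − 4 = 60.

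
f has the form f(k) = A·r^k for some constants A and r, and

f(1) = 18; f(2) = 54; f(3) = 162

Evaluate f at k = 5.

1458

Consecutive ratio: 54/18 = 3, and 162/54 = 3, so r = 3.
Then A·3^1 = 18 gives A = 6, and f(k) = 6·3^k.
f(5) = 6·3^5 = 1458.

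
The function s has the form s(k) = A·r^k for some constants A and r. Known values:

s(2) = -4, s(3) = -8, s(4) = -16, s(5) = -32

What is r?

2

Consecutive ratio: -8/(-4) = 2, and -16/(-8) = 2, so r = 2.
Then A·2^2 = -4 gives A = -1, and s(k) = -1·2^k.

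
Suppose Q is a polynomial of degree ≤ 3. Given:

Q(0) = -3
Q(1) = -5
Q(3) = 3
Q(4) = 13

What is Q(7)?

Write Q(k) = ak³ + bk² + ck + d; the 4 given values yield a linear system in the 4 coefficients.
Solving, the leading coefficient vanishes, and Q(k) = 2k² - 4k - 3.
Then Q(7) = 67.

67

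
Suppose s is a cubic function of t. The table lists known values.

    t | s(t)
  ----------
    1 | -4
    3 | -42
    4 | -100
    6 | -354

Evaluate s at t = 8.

-872

Write s(t) = at³ + bt² + ct + d; the 4 given values yield a linear system in the 4 coefficients.
Solving, s(t) = -2t³ + 3t² - 5t.
Then s(8) = -872.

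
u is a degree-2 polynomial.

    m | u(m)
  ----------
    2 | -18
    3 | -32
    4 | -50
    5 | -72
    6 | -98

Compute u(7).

-128

First differences: -14, -18, -22, -26. Second differences: -4, -4, -4.
Level-2 differences are constant, so u has degree 2.
Fitting a degree-2 polynomial gives u(m) = -2m² - 4m - 2.
Then u(7) = -128.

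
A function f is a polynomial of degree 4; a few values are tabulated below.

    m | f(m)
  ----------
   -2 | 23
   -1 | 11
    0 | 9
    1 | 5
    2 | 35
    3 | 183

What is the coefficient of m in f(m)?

Write f(m) = am^4 + bm³ + cm² + dm + e; the 6 given values yield a linear system in the 5 coefficients.
Solving, f(m) = 2m^4 + 2m³ - 3m² - 5m + 9.
The coefficient of m is -5.

-5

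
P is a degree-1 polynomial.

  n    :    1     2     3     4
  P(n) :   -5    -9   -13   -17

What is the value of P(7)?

-29

Write P(n) = an + b; the 4 given values yield a linear system in the 2 coefficients.
Solving, P(n) = -4n - 1.
Then P(7) = -29.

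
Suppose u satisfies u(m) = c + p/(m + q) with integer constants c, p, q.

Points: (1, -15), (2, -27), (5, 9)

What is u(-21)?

(u(m) − c)(m + q) = p for each data point; the three points give a linear system in c and q, then p follows.
Solving: c = -3, q = -3, p = 24, so u(m) = -3 + 24/(m − 3).
Then u(-21) = -3 + 24/(-24) = -4.

-4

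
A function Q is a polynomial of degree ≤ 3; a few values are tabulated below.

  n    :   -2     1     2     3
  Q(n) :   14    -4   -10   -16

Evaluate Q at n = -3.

20

Write Q(n) = an³ + bn² + cn + d; the 4 given values yield a linear system in the 4 coefficients.
Solving, the top 2 coefficients vanish, and Q(n) = -6n + 2.
Then Q(-3) = 20.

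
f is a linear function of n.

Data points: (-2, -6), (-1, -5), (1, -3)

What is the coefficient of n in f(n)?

1

Write f(n) = an + b; the 3 given values yield a linear system in the 2 coefficients.
Solving, f(n) = n - 4.
The coefficient of n is 1.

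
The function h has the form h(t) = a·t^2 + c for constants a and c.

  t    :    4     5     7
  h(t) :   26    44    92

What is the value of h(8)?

From h(4) = 26 and h(5) = 44: 16a + c = 26 and 25a + c = 44.
Subtracting: 9a = 18, so a = 2; then c = 26 − 2·16 = -6.
So h(t) = 2t² − 6, and h(8) = 122.

122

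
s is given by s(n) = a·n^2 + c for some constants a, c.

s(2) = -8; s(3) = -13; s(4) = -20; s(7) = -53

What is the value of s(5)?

From s(2) = -8 and s(3) = -13: 4a + c = -8 and 9a + c = -13.
Subtracting: 5a = -5, so a = -1; then c = -8 − (-1)·4 = -4.
So s(n) = -1n² − 4, and s(5) = -29.

-29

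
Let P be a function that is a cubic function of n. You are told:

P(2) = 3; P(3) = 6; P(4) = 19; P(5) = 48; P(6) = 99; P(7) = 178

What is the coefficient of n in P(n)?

4

First differences: 3, 13, 29, 51, 79. Second differences: 10, 16, 22, 28. Third differences: 6, 6, 6.
Level-3 differences are constant, so P has degree 3.
Fitting a degree-3 polynomial gives P(n) = n³ - 4n² + 4n + 3.
The coefficient of n is 4.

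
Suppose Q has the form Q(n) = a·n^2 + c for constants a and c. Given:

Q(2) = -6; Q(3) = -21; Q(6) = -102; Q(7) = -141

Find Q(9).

From Q(2) = -6 and Q(3) = -21: 4a + c = -6 and 9a + c = -21.
Subtracting: 5a = -15, so a = -3; then c = -6 − (-3)·4 = 6.
So Q(n) = -3n² + 6, and Q(9) = -237.

-237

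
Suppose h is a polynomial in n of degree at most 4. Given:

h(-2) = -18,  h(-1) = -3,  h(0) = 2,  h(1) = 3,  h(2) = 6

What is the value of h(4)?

42

First differences: 15, 5, 1, 3. Second differences: -10, -4, 2. Third differences: 6, 6.
Level-3 differences are constant, so h has degree 3.
Fitting a degree-3 polynomial gives h(n) = n³ - 2n² + 2n + 2.
Then h(4) = 42.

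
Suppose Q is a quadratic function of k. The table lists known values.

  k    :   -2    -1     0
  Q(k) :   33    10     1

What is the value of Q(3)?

Write Q(k) = ak² + bk + c; the 3 given values yield a linear system in the 3 coefficients.
Solving, Q(k) = 7k² - 2k + 1.
Then Q(3) = 58.

58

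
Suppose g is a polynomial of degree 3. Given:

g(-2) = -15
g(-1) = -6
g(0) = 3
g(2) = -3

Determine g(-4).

-9

Write g(n) = an³ + bn² + cn + d; the 4 given values yield a linear system in the 4 coefficients.
Solving, g(n) = -n³ - 3n² + 7n + 3.
Then g(-4) = -9.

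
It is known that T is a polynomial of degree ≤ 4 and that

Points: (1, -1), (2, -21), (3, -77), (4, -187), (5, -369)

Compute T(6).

-641

First differences: -20, -56, -110, -182. Second differences: -36, -54, -72. Third differences: -18, -18.
Level-3 differences are constant, so T has degree 3.
Fitting a degree-3 polynomial gives T(t) = -3t³ + t + 1.
Then T(6) = -641.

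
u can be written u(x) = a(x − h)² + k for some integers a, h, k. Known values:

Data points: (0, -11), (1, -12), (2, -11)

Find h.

1

First differences -1, 1; second difference 2 = 2a, so a = 1.
Expanding, the x-coefficient is −2ah = -2h; matching it to the data gives h = 1, and then k = -12.
So u(x) = 1(x − 1)² − 12.
Hence h = 1.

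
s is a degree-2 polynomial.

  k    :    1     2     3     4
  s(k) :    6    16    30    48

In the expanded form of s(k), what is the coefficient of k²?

2

Write s(k) = ak² + bk + c; the 4 given values yield a linear system in the 3 coefficients.
Solving, s(k) = 2k² + 4k.
The coefficient of k² is 2.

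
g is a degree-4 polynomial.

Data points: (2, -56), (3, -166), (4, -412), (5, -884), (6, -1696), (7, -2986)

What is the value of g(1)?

First differences: -110, -246, -472, -812, -1290. Second differences: -136, -226, -340, -478. Third differences: -90, -114, -138. Fourth differences: -24, -24.
Level-4 differences are constant, so g has degree 4.
Fitting a degree-4 polynomial gives g(x) = -x^4 - x³ - 4x² - 6x - 4.
Then g(1) = -16.

-16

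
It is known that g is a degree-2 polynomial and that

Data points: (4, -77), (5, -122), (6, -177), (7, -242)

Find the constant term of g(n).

First differences: -45, -55, -65. Second differences: -10, -10.
Level-2 differences are constant, so g has degree 2.
Fitting a degree-2 polynomial gives g(n) = -5n² + 3.
The constant term is g(0) = 3.

3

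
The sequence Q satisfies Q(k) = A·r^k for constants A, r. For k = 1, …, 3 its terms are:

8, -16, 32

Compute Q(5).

128

Consecutive ratio: -16/8 = -2, and 32/(-16) = -2, so r = -2.
Then A·(-2)^1 = 8 gives A = -4, and Q(k) = -4·(-2)^k.
Q(5) = -4·(-2)^5 = 128.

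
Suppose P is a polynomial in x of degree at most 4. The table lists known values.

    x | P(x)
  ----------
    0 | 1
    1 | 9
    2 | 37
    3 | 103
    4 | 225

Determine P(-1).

First differences: 8, 28, 66, 122. Second differences: 20, 38, 56. Third differences: 18, 18.
Level-3 differences are constant, so P has degree 3.
Fitting a degree-3 polynomial gives P(x) = 3x³ + x² + 4x + 1.
Then P(-1) = -5.

-5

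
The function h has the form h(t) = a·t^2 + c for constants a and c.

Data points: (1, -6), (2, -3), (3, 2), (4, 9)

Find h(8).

57

From h(1) = -6 and h(2) = -3: 1a + c = -6 and 4a + c = -3.
Subtracting: 3a = 3, so a = 1; then c = -6 − 1·1 = -7.
So h(t) = 1t² − 7, and h(8) = 57.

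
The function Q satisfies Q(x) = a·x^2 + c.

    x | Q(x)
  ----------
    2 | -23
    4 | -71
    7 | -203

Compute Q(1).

-11

From Q(2) = -23 and Q(4) = -71: 4a + c = -23 and 16a + c = -71.
Subtracting: 12a = -48, so a = -4; then c = -23 − (-4)·4 = -7.
So Q(x) = -4x² − 7, and Q(1) = -11.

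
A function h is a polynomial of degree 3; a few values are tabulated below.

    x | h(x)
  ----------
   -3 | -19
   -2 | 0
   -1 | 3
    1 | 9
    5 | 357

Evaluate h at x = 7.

891

Write h(x) = ax³ + bx² + cx + d; the 5 given values yield a linear system in the 4 coefficients.
Solving, h(x) = 2x³ + 4x² + x + 2.
Then h(7) = 891.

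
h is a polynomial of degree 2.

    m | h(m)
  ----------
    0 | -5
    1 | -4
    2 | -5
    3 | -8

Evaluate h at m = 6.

First differences: 1, -1, -3. Second differences: -2, -2.
Level-2 differences are constant, so h has degree 2.
Fitting a degree-2 polynomial gives h(m) = -m² + 2m - 5.
Then h(6) = -29.

-29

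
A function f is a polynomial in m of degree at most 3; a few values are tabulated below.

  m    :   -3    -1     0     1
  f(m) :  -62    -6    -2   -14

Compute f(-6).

-266

Write f(m) = am³ + bm² + cm + d; the 4 given values yield a linear system in the 4 coefficients.
Solving, the leading coefficient vanishes, and f(m) = -8m² - 4m - 2.
Then f(-6) = -266.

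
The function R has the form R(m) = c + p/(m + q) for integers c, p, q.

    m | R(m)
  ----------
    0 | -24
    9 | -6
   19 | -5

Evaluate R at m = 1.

(R(m) − c)(m + q) = p for each data point; the three points give a linear system in c and q, then p follows.
Solving: c = -4, q = 1, p = -20, so R(m) = -4 − 20/(m + 1).
Then R(1) = -4 − 20/2 = -14.

-14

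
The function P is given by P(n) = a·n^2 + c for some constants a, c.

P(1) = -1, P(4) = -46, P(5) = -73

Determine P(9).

From P(1) = -1 and P(4) = -46: 1a + c = -1 and 16a + c = -46.
Subtracting: 15a = -45, so a = -3; then c = -1 − (-3)·1 = 2.
So P(n) = -3n² + 2, and P(9) = -241.

-241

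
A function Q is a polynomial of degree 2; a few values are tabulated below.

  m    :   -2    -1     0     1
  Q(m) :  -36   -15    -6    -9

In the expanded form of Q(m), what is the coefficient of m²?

First differences: 21, 9, -3. Second differences: -12, -12.
Level-2 differences are constant, so Q has degree 2.
Fitting a degree-2 polynomial gives Q(m) = -6m² + 3m - 6.
The coefficient of m² is -6.

-6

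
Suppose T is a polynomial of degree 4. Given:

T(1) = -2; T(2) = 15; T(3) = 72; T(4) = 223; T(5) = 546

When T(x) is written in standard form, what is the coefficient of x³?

-1

Write T(x) = ax^4 + bx³ + cx² + dx + e; the 5 given values yield a linear system in the 5 coefficients.
Solving, T(x) = x^4 - x³ + x² + 6x - 9.
The coefficient of x³ is -1.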